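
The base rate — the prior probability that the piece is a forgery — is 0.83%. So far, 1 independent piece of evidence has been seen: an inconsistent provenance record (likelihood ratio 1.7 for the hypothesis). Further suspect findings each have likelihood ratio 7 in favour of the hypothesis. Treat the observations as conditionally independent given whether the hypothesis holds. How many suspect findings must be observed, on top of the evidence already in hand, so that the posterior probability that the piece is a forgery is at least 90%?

Prior odds = 0.0083/0.9917 = 83/9917.
Bayes factor of the evidence already in hand = 1.7.
Odds after that evidence = (83/9917) × 1.7 = 1411/99170.
Target odds = 0.9/0.1 = 9.
Need 7ⁿ ≥ 9 ÷ (1411/99170) = 892530/1411.
7³ = 343 falls short of 892530/1411 but 7⁴ = 2401 reaches it, so n = 4.

4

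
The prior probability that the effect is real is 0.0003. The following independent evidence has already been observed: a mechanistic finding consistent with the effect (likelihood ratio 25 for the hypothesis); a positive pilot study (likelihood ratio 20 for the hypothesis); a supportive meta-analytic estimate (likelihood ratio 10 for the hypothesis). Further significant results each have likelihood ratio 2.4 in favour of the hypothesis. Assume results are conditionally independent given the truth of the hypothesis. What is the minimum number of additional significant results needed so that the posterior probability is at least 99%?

Prior odds = 0.0003/0.9997 = 3/9997.
Combined Bayes factor of the evidence already in hand = 25 × 20 × 10 = 5000.
Odds after that evidence = (3/9997) × 5000 = 15000/9997.
Target odds = 0.99/0.01 = 99.
Need 2.4ⁿ ≥ 99 ÷ (15000/9997) = 65.9802.
2.4⁴ = 33.1776 falls short of 65.9802 but 2.4⁵ = 79.62624 reaches it, so n = 5.

5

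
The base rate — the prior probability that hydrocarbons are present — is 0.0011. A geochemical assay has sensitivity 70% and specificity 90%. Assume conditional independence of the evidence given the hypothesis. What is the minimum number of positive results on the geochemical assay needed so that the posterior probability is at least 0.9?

5

Prior odds: 0.0011 ÷ 0.9989 = 11/9989.
False-positive rate = 1 − 0.9 = 0.1; likelihood ratio of a positive = 0.7/0.1 = 7.
Target posterior odds = 0.9/0.1 = 9.
Need (11/9989) × 7ⁿ ≥ 9, i.e. 7ⁿ ≥ 89901/11.
7⁴ = 2401 falls short of 89901/11 but 7⁵ = 16807 reaches it, so n = 5.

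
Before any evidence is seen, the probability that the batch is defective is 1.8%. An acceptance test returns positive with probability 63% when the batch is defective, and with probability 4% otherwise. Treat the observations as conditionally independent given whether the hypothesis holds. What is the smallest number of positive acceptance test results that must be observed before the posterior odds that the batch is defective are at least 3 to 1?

Prior odds = 0.018/0.982 = 9/491.
Likelihood ratio of a positive result = 0.63/0.04 = 15.75.
Target odds = 3.
Need (9/491) × 15.75ⁿ ≥ 3, i.e. 15.75ⁿ ≥ 491/3.
15.75¹ = 15.75 falls short of 491/3 but 15.75² = 248.0625 reaches it, so n = 2.

2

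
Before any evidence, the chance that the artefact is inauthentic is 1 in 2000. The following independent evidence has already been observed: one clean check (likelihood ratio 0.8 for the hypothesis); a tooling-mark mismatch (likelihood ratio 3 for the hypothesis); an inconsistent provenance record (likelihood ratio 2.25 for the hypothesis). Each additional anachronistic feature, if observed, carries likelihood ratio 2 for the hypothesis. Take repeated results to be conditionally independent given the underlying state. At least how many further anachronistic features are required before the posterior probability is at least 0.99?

16

Prior odds = 0.0005/0.9995 = 1/1999.
Combined Bayes factor of the evidence already in hand = 0.8 × 3 × 2.25 = 5.4.
Odds after that evidence = (1/1999) × 5.4 = 27/9995.
Target odds = 0.99/0.01 = 99.
Need 2ⁿ ≥ 99 ÷ (27/9995) = 109945/3.
2¹⁵ = 32768 falls short of 109945/3 but 2¹⁶ = 65536 reaches it, so n = 16.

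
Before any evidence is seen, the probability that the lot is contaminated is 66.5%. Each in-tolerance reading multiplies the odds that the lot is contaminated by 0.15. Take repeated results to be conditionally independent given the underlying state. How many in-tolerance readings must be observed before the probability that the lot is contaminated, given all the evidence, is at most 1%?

Prior odds = 0.665/0.335 = 133/67.
Likelihood ratio per in-tolerance reading = 0.15.
Target odds: 0.01 ÷ 0.99 = 1/99.
Need (133/67) × 0.15ⁿ ≤ 1/99, i.e. 0.15ⁿ ≤ 67/13167.
0.15² = 0.0225 is still above 67/13167 but 0.15³ = 0.003375 is at or below it, so n = 3.

3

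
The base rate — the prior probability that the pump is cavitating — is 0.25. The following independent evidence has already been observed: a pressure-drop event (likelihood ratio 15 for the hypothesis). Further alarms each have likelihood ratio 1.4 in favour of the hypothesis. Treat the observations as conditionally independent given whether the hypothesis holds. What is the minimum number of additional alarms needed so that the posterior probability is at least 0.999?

Prior odds = 0.25/0.75 = 1/3.
Bayes factor of the evidence already in hand = 15.
Odds after that evidence = (1/3) × 15 = 5.
Target odds = 0.999/0.001 = 999.
Need 1.4ⁿ ≥ 999 ÷ 5 = 199.8.
1.4¹⁵ ≈155.568 falls short of 199.8 but 1.4¹⁶ ≈217.795 reaches it, so n = 16.

16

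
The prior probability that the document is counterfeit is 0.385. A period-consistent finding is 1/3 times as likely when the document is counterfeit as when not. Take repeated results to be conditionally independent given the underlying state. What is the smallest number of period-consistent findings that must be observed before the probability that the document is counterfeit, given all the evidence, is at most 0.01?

4

Prior odds: 0.385 ÷ 0.615 = 77/123.
Likelihood ratio per period-consistent finding = 1/3.
Target odds: 0.01 ÷ 0.99 = 1/99.
Require (1/3)ⁿ ≤ 1/99 ÷ (77/123) = 41/2541.
(1/3)³ = 1/27 is still above 41/2541 but (1/3)⁴ = 1/81 is at or below it, so n = 4.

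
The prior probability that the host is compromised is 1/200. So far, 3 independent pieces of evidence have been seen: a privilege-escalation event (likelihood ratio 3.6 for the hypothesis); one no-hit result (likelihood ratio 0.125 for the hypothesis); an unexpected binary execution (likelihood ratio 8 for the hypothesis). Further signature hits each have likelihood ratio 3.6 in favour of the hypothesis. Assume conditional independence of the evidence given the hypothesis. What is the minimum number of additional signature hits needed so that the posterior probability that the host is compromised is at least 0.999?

9

Prior odds = 0.005/0.995 = 1/199.
Combined Bayes factor of the evidence already in hand = 3.6 × 0.125 × 8 = 3.6.
Odds after that evidence = (1/199) × 3.6 = 18/995.
Target odds = 0.999/0.001 = 999.
Need 3.6ⁿ ≥ 999 ÷ (18/995) = 55222.5.
3.6⁸ ≈28211.1 falls short of 55222.5 but 3.6⁹ ≈101560 reaches it, so n = 9.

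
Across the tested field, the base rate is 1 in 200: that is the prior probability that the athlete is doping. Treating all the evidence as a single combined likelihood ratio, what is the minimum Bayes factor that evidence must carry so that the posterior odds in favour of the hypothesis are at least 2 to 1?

398

Prior odds = 0.005/0.995 = 1/199.
Target odds = 2.
Required Bayes factor = 2 ÷ (1/199) = 398.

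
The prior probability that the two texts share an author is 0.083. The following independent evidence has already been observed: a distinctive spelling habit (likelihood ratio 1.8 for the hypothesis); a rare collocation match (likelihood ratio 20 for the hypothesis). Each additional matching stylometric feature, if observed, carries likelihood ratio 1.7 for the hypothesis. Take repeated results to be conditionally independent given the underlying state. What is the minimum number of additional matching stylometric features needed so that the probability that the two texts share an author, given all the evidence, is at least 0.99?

7

Prior odds = 0.083/0.917 = 83/917.
Combined Bayes factor of the evidence already in hand = 1.8 × 20 = 36.
Odds after that evidence = (83/917) × 36 = 2988/917.
Target odds = 0.99/0.01 = 99.
Need 1.7ⁿ ≥ 99 ÷ (2988/917) = 10087/332.
1.7⁶ = 24137569/1000000 falls short of 10087/332 but 1.7⁷ = 410338673/10000000 reaches it, so n = 7.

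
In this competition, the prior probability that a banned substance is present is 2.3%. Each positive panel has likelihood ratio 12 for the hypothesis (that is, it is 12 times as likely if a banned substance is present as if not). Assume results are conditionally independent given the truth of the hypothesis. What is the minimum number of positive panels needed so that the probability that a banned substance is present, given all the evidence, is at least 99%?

Prior odds: 0.023 ÷ 0.977 = 23/977.
Likelihood ratio per positive panel = 12.
Target odds: 0.99 ÷ 0.01 = 99.
Require 12ⁿ ≥ 99 ÷ (23/977) = 96723/23.
12³ = 1728 falls short of 96723/23 but 12⁴ = 20736 reaches it, so n = 4.

4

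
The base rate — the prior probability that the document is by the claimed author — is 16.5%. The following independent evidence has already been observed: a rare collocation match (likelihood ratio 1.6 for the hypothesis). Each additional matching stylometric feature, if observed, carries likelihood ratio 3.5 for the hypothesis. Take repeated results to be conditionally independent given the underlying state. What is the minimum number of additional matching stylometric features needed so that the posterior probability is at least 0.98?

5

Prior odds = 0.165/0.835 = 33/167.
Bayes factor of the evidence already in hand = 1.6.
Odds after that evidence = (33/167) × 1.6 = 264/835.
Target odds = 0.98/0.02 = 49.
Need 3.5ⁿ ≥ 49 ÷ (264/835) = 40915/264.
3.5⁴ = 150.0625 falls short of 40915/264 but 3.5⁵ = 525.21875 reaches it, so n = 5.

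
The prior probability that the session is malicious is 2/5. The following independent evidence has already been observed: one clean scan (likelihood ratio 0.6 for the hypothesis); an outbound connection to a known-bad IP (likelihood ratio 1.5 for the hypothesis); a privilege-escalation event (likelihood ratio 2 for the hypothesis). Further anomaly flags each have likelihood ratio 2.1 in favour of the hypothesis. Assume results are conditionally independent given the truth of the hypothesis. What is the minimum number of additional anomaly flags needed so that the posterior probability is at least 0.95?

4

Prior odds = 0.4/0.6 = 2/3.
Combined Bayes factor of the evidence already in hand = 0.6 × 1.5 × 2 = 1.8.
Odds after that evidence = (2/3) × 1.8 = 1.2.
Target odds = 0.95/0.05 = 19.
Need 2.1ⁿ ≥ 19 ÷ 1.2 = 95/6.
2.1³ = 9.261 falls short of 95/6 but 2.1⁴ = 19.4481 reaches it, so n = 4.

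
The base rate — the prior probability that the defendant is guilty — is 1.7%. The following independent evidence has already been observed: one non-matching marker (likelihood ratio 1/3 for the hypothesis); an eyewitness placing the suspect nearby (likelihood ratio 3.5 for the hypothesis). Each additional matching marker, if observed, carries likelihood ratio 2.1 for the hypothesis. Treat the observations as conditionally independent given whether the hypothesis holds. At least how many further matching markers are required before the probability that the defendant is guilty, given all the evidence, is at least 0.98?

Prior odds = 0.017/0.983 = 17/983.
Combined Bayes factor of the evidence already in hand = (1/3) × 3.5 = 7/6.
Odds after that evidence = (17/983) × 7/6 = 119/5898.
Target odds = 0.98/0.02 = 49.
Need 2.1ⁿ ≥ 49 ÷ (119/5898) = 41286/17.
2.1¹⁰ ≈1667.99 falls short of 41286/17 but 2.1¹¹ ≈3502.78 reaches it, so n = 11.

11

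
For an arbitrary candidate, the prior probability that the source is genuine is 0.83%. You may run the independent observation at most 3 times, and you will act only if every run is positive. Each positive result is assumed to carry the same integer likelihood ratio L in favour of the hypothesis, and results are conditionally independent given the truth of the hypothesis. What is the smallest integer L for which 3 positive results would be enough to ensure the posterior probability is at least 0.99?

Prior odds = 0.0083/0.9917 = 83/9917.
Target odds = 0.99/0.01 = 99.
Need L³ ≥ 99 ÷ (83/9917) = 981783/83.
22³ = 10648 < 981783/83 ≤ 12167 = 23³, so L = 23.

23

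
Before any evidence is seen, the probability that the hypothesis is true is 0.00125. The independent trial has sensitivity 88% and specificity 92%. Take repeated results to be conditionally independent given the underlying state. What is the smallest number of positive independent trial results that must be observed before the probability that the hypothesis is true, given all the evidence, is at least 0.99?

5

Prior odds: 0.00125 ÷ 0.99875 = 1/799.
False-positive rate = 1 − 0.92 = 0.08; likelihood ratio of a positive = 0.88/0.08 = 11.
Target posterior odds = 0.99/0.01 = 99.
Need (1/799) × 11ⁿ ≥ 99, i.e. 11ⁿ ≥ 79101.
11⁴ = 14641 falls short of 79101 but 11⁵ = 161051 reaches it, so n = 5.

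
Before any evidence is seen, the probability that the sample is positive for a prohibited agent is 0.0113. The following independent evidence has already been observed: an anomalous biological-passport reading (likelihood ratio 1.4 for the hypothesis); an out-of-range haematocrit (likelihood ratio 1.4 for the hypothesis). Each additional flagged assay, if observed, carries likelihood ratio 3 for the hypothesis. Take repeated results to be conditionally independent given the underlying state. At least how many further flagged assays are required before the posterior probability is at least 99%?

Prior odds = 0.0113/0.9887 = 113/9887.
Combined Bayes factor of the evidence already in hand = 1.4 × 1.4 = 1.96.
Odds after that evidence = (113/9887) × 1.96 = 5537/247175.
Target odds = 0.99/0.01 = 99.
Need 3ⁿ ≥ 99 ÷ (5537/247175) = 24470325/5537.
3⁷ = 2187 falls short of 24470325/5537 but 3⁸ = 6561 reaches it, so n = 8.

8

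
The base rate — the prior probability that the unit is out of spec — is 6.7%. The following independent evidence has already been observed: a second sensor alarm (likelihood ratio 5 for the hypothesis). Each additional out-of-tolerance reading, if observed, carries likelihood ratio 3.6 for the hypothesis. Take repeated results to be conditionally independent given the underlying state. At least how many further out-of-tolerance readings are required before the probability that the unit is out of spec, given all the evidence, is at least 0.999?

Prior odds = 0.067/0.933 = 67/933.
Bayes factor of the evidence already in hand = 5.
Odds after that evidence = (67/933) × 5 = 335/933.
Target odds = 0.999/0.001 = 999.
Need 3.6ⁿ ≥ 999 ÷ (335/933) = 932067/335.
3.6⁶ = 34012224/15625 falls short of 932067/335 but 3.6⁷ = 612220032/78125 reaches it, so n = 7.

7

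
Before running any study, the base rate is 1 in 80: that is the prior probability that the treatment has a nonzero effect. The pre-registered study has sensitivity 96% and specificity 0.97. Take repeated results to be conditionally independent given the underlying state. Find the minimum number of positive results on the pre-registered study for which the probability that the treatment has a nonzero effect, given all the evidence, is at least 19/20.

Prior odds = 0.0125/0.9875 = 1/79.
False-positive rate = 1 − 0.97 = 0.03; likelihood ratio of a positive = 0.96/0.03 = 32.
Target odds: 0.95 ÷ 0.05 = 19.
Need (1/79) × 32ⁿ ≥ 19, i.e. 32ⁿ ≥ 1501.
32² = 1024 falls short of 1501 but 32³ = 32768 reaches it, so n = 3.

3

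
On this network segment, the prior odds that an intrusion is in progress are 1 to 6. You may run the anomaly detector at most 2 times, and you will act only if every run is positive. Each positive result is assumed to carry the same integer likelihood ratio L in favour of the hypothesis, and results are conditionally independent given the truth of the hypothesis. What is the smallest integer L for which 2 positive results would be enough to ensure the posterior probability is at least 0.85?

6

Prior odds = 1/6.
Target odds = 0.85/0.15 = 17/3.
Need L² ≥ 17/3 ÷ (1/6) = 34.
5² = 25 < 34 ≤ 36 = 6², so L = 6.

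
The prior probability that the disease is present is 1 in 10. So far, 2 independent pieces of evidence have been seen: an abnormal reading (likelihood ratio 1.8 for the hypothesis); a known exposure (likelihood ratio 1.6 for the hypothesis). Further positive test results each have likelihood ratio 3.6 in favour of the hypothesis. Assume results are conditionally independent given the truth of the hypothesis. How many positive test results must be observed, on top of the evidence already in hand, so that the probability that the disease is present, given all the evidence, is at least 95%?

4

Prior odds = 0.1/0.9 = 1/9.
Combined Bayes factor of the evidence already in hand = 1.8 × 1.6 = 2.88.
Odds after that evidence = (1/9) × 2.88 = 0.32.
Target odds = 0.95/0.05 = 19.
Need 3.6ⁿ ≥ 19 ÷ 0.32 = 59.375.
3.6³ = 46.656 falls short of 59.375 but 3.6⁴ = 167.9616 reaches it, so n = 4.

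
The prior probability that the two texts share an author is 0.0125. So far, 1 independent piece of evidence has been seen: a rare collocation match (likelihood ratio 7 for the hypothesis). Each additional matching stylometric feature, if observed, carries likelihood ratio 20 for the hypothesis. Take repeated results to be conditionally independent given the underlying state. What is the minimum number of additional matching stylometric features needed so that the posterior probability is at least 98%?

Prior odds = 0.0125/0.9875 = 1/79.
Bayes factor of the evidence already in hand = 7.
Odds after that evidence = (1/79) × 7 = 7/79.
Target odds = 0.98/0.02 = 49.
Need 20ⁿ ≥ 49 ÷ (7/79) = 553.
20² = 400 falls short of 553 but 20³ = 8000 reaches it, so n = 3.

3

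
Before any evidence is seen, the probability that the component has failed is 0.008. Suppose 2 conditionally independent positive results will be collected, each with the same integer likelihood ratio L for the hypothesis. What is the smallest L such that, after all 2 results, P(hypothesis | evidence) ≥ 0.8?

23

Prior odds = 0.008/0.992 = 1/124.
Target odds = 0.8/0.2 = 4.
Need L² ≥ 4 ÷ (1/124) = 496.
22² = 484 < 496 ≤ 529 = 23², so L = 23.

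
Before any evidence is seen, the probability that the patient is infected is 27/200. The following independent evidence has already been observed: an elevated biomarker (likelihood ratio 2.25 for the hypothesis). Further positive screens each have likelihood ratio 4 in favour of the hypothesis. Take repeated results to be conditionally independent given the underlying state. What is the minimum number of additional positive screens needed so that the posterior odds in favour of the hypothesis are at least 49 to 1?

Prior odds = 0.135/0.865 = 27/173.
Bayes factor of the evidence already in hand = 2.25.
Odds after that evidence = (27/173) × 2.25 = 243/692.
Target odds = 49.
Need 4ⁿ ≥ 49 ÷ (243/692) = 33908/243.
4³ = 64 falls short of 33908/243 but 4⁴ = 256 reaches it, so n = 4.

4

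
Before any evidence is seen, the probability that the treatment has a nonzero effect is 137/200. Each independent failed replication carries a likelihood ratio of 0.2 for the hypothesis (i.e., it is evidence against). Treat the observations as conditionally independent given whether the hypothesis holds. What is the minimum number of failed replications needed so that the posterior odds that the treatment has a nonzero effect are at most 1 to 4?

Prior odds = 0.685/0.315 = 137/63.
Likelihood ratio per failed replication = 0.2.
Target odds = 0.25.
Require 0.2ⁿ ≤ 0.25 ÷ (137/63) = 63/548.
0.2¹ = 0.2 is still above 63/548 but 0.2² = 0.04 is at or below it, so n = 2.

2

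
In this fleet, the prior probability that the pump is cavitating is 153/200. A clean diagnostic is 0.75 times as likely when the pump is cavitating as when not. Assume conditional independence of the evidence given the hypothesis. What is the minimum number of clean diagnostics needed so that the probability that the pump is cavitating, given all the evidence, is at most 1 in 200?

Prior odds: 0.765 ÷ 0.235 = 153/47.
Likelihood ratio per clean diagnostic = 0.75.
Target odds: 0.005 ÷ 0.995 = 1/199.
Require 0.75ⁿ ≤ 1/199 ÷ (153/47) = 47/30447.
0.75²² ≈0.00178381 is still above 47/30447 but 0.75²³ ≈0.00133786 is at or below it, so n = 23.

23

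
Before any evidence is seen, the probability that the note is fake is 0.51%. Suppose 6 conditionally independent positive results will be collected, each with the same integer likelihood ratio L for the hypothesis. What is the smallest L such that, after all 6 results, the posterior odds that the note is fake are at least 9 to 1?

Prior odds = 0.0051/0.9949 = 51/9949.
Target odds = 9.
Need L⁶ ≥ 9 ÷ (51/9949) = 29847/17.
3⁶ = 729 < 29847/17 ≤ 4096 = 4⁶, so L = 4.

4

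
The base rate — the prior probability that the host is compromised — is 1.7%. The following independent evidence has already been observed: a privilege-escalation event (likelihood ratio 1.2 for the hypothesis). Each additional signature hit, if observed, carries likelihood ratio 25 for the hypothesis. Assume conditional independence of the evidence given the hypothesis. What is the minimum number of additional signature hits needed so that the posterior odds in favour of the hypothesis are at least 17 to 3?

2

Prior odds = 0.017/0.983 = 17/983.
Bayes factor of the evidence already in hand = 1.2.
Odds after that evidence = (17/983) × 1.2 = 102/4915.
Target odds = 17/3.
Need 25ⁿ ≥ 17/3 ÷ (102/4915) = 4915/18.
25¹ = 25 falls short of 4915/18 but 25² = 625 reaches it, so n = 2.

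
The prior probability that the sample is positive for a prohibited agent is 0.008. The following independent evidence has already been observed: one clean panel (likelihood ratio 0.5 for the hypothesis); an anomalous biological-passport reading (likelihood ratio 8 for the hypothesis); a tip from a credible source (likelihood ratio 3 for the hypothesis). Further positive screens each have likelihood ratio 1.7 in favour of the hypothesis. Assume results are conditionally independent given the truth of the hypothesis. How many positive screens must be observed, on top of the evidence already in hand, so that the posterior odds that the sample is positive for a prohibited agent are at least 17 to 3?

8

Prior odds = 0.008/0.992 = 1/124.
Combined Bayes factor of the evidence already in hand = 0.5 × 8 × 3 = 12.
Odds after that evidence = (1/124) × 12 = 3/31.
Target odds = 17/3.
Need 1.7ⁿ ≥ 17/3 ÷ (3/31) = 527/9.
1.7⁷ = 410338673/10000000 falls short of 527/9 but 1.7⁸ ≈69.7576 reaches it, so n = 8.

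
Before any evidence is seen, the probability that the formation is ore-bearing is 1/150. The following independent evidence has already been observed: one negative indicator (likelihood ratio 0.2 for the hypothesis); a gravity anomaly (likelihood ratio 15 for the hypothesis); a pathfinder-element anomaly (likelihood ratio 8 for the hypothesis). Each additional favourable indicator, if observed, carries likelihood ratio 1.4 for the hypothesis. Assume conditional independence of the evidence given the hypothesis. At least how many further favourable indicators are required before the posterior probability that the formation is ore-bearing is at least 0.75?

Prior odds = (1/150)/(149/150) = 1/149.
Combined Bayes factor of the evidence already in hand = 0.2 × 15 × 8 = 24.
Odds after that evidence = (1/149) × 24 = 24/149.
Target odds = 0.75/0.25 = 3.
Need 1.4ⁿ ≥ 3 ÷ (24/149) = 18.625.
1.4⁸ = 5764801/390625 falls short of 18.625 but 1.4⁹ = 40353607/1953125 reaches it, so n = 9.

9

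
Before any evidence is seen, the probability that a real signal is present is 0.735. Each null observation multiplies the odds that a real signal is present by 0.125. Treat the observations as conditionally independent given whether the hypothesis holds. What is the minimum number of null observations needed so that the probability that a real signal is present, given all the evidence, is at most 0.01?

Prior odds = 0.735/0.265 = 147/53.
Likelihood ratio per null observation = 0.125.
Target odds: 0.01 ÷ 0.99 = 1/99.
Require 0.125ⁿ ≤ 1/99 ÷ (147/53) = 53/14553.
0.125² = 0.015625 is still above 53/14553 but 0.125³ = 0.001953125 is at or below it, so n = 3.

3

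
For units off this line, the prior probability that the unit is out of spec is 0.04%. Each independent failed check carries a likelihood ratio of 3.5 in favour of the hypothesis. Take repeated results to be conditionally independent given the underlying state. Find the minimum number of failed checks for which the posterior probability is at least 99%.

10

Prior odds: 0.0004 ÷ 0.9996 = 1/2499.
Likelihood ratio per failed check = 3.5.
Target odds: 0.99 ÷ 0.01 = 99.
Need (1/2499) × 3.5ⁿ ≥ 99, i.e. 3.5ⁿ ≥ 247401.
3.5⁹ = 40353607/512 falls short of 247401 but 3.5¹⁰ = 282475249/1024 reaches it, so n = 10.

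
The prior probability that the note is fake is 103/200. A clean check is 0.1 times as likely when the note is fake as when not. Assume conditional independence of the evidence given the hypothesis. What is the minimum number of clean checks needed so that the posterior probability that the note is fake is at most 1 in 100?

3

Prior odds = 0.515/0.485 = 103/97.
Likelihood ratio per clean check = 0.1.
Target posterior odds = 0.01/0.99 = 1/99.
Need (103/97) × 0.1ⁿ ≤ 1/99, i.e. 0.1ⁿ ≤ 97/10197.
0.1² = 0.01 is still above 97/10197 but 0.1³ = 0.001 is at or below it, so n = 3.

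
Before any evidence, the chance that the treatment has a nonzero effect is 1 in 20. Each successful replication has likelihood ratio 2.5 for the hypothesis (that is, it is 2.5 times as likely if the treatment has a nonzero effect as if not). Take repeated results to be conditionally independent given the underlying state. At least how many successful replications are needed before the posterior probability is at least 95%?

Prior odds = 0.05/0.95 = 1/19.
Likelihood ratio per successful replication = 2.5.
Target posterior odds = 0.95/0.05 = 19.
Need (1/19) × 2.5ⁿ ≥ 19, i.e. 2.5ⁿ ≥ 361.
2.5⁶ = 244.140625 falls short of 361 but 2.5⁷ = 610.3515625 reaches it, so n = 7.

7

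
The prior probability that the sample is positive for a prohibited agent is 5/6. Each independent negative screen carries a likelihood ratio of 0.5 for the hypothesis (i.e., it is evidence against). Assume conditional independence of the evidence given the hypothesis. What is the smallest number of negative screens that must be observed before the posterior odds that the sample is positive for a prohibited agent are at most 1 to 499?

Prior odds = (5/6)/(1/6) = 5.
Likelihood ratio per negative screen = 0.5.
Target odds = 1/499.
Require 0.5ⁿ ≤ 1/499 ÷ 5 = 1/2495.
0.5¹¹ = 1/2048 is still above 1/2495 but 0.5¹² = 1/4096 is at or below it, so n = 12.

12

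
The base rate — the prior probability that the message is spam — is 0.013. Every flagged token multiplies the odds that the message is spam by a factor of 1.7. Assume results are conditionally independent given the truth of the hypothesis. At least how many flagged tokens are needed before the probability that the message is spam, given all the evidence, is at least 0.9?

13

Prior odds: 0.013 ÷ 0.987 = 13/987.
Likelihood ratio per flagged token = 1.7.
Target posterior odds = 0.9/0.1 = 9.
Need (13/987) × 1.7ⁿ ≥ 9, i.e. 1.7ⁿ ≥ 8883/13.
1.7¹² ≈582.622 falls short of 8883/13 but 1.7¹³ ≈990.458 reaches it, so n = 13.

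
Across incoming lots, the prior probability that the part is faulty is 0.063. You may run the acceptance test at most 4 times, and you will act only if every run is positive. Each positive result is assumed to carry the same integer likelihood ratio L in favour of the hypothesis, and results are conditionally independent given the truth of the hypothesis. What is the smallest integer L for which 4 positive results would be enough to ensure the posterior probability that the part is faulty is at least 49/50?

Prior odds = 0.063/0.937 = 63/937.
Target odds = 0.98/0.02 = 49.
Need L⁴ ≥ 49 ÷ (63/937) = 6559/9.
5⁴ = 625 < 6559/9 ≤ 1296 = 6⁴, so L = 6.

6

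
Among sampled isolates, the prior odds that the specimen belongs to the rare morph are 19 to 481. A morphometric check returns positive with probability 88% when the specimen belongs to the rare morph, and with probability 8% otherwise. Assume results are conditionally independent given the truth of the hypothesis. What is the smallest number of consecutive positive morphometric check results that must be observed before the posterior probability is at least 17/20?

Prior odds = 19/481.
Likelihood ratio of a positive result = 0.88/0.08 = 11.
Target posterior odds = 0.85/0.15 = 17/3.
Need (19/481) × 11ⁿ ≥ 17/3, i.e. 11ⁿ ≥ 8177/57.
11² = 121 falls short of 8177/57 but 11³ = 1331 reaches it, so n = 3.

3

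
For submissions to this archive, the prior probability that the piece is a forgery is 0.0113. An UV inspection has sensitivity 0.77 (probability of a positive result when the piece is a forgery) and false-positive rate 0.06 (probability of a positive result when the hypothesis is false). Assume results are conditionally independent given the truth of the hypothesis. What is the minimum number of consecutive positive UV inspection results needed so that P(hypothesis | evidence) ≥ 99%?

Prior odds = 0.0113/0.9887 = 113/9887.
Likelihood ratio of a positive result = 0.77/0.06 = 77/6.
Target odds: 0.99 ÷ 0.01 = 99.
Require (77/6)ⁿ ≥ 99 ÷ (113/9887) = 978813/113.
(77/6)³ = 456533/216 falls short of 978813/113 but (77/6)⁴ = 35153041/1296 reaches it, so n = 4.

4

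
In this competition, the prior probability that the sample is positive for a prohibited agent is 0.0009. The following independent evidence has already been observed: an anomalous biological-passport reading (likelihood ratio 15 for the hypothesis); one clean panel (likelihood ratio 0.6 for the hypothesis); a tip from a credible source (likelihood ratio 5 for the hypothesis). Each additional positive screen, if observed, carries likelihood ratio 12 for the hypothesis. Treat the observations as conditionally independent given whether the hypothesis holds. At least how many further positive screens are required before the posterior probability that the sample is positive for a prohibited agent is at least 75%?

Prior odds = 0.0009/0.9991 = 9/9991.
Combined Bayes factor of the evidence already in hand = 15 × 0.6 × 5 = 45.
Odds after that evidence = (9/9991) × 45 = 405/9991.
Target odds = 0.75/0.25 = 3.
Need 12ⁿ ≥ 3 ÷ (405/9991) = 9991/135.
12¹ = 12 falls short of 9991/135 but 12² = 144 reaches it, so n = 2.

2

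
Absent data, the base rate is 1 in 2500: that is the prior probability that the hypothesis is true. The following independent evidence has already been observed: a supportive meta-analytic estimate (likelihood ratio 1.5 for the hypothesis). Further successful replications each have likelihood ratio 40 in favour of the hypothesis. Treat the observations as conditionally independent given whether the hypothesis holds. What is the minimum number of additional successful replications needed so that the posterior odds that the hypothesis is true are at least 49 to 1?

Prior odds = 0.0004/0.9996 = 1/2499.
Bayes factor of the evidence already in hand = 1.5.
Odds after that evidence = (1/2499) × 1.5 = 1/1666.
Target odds = 49.
Need 40ⁿ ≥ 49 ÷ (1/1666) = 81634.
40³ = 64000 falls short of 81634 but 40⁴ = 2560000 reaches it, so n = 4.

4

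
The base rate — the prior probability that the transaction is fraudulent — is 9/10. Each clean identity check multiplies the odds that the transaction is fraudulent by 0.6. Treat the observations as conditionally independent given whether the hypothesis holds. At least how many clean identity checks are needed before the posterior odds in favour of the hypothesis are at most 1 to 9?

9

Prior odds: 0.9 ÷ 0.1 = 9.
Likelihood ratio per clean identity check = 0.6.
Target odds = 1/9.
Require 0.6ⁿ ≤ 1/9 ÷ 9 = 1/81.
0.6⁸ = 6561/390625 is still above 1/81 but 0.6⁹ = 19683/1953125 is at or below it, so n = 9.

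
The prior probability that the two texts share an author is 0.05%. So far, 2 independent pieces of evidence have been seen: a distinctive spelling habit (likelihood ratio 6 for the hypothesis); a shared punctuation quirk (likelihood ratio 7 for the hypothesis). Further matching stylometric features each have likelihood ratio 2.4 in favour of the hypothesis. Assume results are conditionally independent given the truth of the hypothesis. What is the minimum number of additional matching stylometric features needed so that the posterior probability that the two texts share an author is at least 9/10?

7

Prior odds = 0.0005/0.9995 = 1/1999.
Combined Bayes factor of the evidence already in hand = 6 × 7 = 42.
Odds after that evidence = (1/1999) × 42 = 42/1999.
Target odds = 0.9/0.1 = 9.
Need 2.4ⁿ ≥ 9 ÷ (42/1999) = 5997/14.
2.4⁶ = 2985984/15625 falls short of 5997/14 but 2.4⁷ = 35831808/78125 reaches it, so n = 7.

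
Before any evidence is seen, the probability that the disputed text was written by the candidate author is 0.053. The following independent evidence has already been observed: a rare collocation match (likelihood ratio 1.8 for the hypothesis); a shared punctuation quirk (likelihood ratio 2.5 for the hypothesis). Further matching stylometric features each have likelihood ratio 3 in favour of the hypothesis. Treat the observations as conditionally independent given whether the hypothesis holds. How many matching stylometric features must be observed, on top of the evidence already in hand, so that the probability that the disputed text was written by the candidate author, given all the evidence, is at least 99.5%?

7

Prior odds = 0.053/0.947 = 53/947.
Combined Bayes factor of the evidence already in hand = 1.8 × 2.5 = 4.5.
Odds after that evidence = (53/947) × 4.5 = 477/1894.
Target odds = 0.995/0.005 = 199.
Need 3ⁿ ≥ 199 ÷ (477/1894) = 376906/477.
3⁶ = 729 falls short of 376906/477 but 3⁷ = 2187 reaches it, so n = 7.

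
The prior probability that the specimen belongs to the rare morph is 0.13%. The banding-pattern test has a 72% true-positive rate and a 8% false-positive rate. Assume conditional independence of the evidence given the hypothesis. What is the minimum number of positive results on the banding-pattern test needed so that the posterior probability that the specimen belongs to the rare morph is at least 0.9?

Prior odds = 0.0013/0.9987 = 13/9987.
Likelihood ratio of a positive result = 0.72/0.08 = 9.
Target posterior odds = 0.9/0.1 = 9.
Require 9ⁿ ≥ 9 ÷ (13/9987) = 89883/13.
9⁴ = 6561 falls short of 89883/13 but 9⁵ = 59049 reaches it, so n = 5.

5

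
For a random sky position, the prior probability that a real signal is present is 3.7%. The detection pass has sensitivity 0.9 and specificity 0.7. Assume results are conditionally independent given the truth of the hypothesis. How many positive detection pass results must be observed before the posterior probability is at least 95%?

6

Prior odds = 0.037/0.963 = 37/963.
False-positive rate = 1 − 0.7 = 0.3; likelihood ratio of a positive = 0.9/0.3 = 3.
Target odds: 0.95 ÷ 0.05 = 19.
Need (37/963) × 3ⁿ ≥ 19, i.e. 3ⁿ ≥ 18297/37.
3⁵ = 243 falls short of 18297/37 but 3⁶ = 729 reaches it, so n = 6.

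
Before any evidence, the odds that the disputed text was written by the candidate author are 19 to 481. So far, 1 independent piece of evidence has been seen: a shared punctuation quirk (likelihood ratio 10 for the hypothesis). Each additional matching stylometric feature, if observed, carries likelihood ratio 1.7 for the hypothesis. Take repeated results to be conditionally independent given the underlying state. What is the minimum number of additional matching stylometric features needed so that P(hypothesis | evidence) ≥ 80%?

Prior odds = 19/481.
Bayes factor of the evidence already in hand = 10.
Odds after that evidence = (19/481) × 10 = 190/481.
Target odds = 0.8/0.2 = 4.
Need 1.7ⁿ ≥ 4 ÷ (190/481) = 962/95.
1.7⁴ = 8.3521 falls short of 962/95 but 1.7⁵ = 1419857/100000 reaches it, so n = 5.

5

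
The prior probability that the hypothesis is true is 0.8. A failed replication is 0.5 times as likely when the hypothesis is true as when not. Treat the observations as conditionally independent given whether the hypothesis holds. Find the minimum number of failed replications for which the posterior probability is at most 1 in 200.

10

Prior odds = 0.8/0.2 = 4.
Likelihood ratio per failed replication = 0.5.
Target odds: 0.005 ÷ 0.995 = 1/199.
Need 4 × 0.5ⁿ ≤ 1/199, i.e. 0.5ⁿ ≤ 1/796.
0.5⁹ = 0.001953125 is still above 1/796 but 0.5¹⁰ = 1/1024 is at or below it, so n = 10.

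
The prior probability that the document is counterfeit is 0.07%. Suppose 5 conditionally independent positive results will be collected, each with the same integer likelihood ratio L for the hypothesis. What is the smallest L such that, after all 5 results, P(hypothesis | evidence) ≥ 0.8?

6

Prior odds = 0.0007/0.9993 = 7/9993.
Target odds = 0.8/0.2 = 4.
Need L⁵ ≥ 4 ÷ (7/9993) = 39972/7.
5⁵ = 3125 < 39972/7 ≤ 7776 = 6⁵, so L = 6.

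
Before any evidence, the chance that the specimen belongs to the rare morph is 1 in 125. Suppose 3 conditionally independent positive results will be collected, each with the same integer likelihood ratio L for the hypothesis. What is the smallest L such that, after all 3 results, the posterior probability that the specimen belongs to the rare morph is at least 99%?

Prior odds = 0.008/0.992 = 1/124.
Target odds = 0.99/0.01 = 99.
Need L³ ≥ 99 ÷ (1/124) = 12276.
23³ = 12167 < 12276 ≤ 13824 = 24³, so L = 24.

24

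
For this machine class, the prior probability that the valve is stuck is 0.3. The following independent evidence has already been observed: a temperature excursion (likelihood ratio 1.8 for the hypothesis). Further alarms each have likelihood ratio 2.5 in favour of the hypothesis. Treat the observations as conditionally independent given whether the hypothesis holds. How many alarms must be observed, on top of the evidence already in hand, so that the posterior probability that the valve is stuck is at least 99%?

Prior odds = 0.3/0.7 = 3/7.
Bayes factor of the evidence already in hand = 1.8.
Odds after that evidence = (3/7) × 1.8 = 27/35.
Target odds = 0.99/0.01 = 99.
Need 2.5ⁿ ≥ 99 ÷ (27/35) = 385/3.
2.5⁵ = 97.65625 falls short of 385/3 but 2.5⁶ = 244.140625 reaches it, so n = 6.

6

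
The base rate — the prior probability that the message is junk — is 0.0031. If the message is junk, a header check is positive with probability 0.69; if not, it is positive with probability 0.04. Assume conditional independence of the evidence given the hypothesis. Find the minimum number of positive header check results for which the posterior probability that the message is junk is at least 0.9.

3

Prior odds = 0.0031/0.9969 = 31/9969.
Likelihood ratio of a positive = 0.69/0.04 = 17.25.
Target posterior odds = 0.9/0.1 = 9.
Require 17.25ⁿ ≥ 9 ÷ (31/9969) = 89721/31.
17.25² = 297.5625 falls short of 89721/31 but 17.25³ = 5132.953125 reaches it, so n = 3.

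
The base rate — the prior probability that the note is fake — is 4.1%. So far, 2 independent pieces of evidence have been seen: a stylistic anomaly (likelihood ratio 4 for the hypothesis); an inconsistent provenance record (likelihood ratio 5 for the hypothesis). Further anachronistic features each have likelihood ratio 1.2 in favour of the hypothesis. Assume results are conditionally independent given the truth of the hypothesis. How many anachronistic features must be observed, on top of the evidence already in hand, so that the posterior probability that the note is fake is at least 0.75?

Prior odds = 0.041/0.959 = 41/959.
Combined Bayes factor of the evidence already in hand = 4 × 5 = 20.
Odds after that evidence = (41/959) × 20 = 820/959.
Target odds = 0.75/0.25 = 3.
Need 1.2ⁿ ≥ 3 ÷ (820/959) = 2877/820.
1.2⁶ = 46656/15625 falls short of 2877/820 but 1.2⁷ = 279936/78125 reaches it, so n = 7.

7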